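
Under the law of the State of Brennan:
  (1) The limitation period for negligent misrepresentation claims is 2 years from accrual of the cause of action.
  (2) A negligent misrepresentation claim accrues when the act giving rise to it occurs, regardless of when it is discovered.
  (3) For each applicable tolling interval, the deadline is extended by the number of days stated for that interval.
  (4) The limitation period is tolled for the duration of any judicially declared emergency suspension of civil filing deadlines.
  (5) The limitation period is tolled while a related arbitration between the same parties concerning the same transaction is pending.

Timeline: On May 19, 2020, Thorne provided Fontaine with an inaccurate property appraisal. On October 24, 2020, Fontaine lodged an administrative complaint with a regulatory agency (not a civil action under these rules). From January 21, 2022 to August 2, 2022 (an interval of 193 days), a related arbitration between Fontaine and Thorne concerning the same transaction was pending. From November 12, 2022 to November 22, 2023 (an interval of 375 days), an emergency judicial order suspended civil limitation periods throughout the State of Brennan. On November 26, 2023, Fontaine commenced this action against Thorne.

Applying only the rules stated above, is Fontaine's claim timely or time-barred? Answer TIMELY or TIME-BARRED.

TIMELY

The claim accrued on May 19, 2020, when the wrongful act occurred.
The untolled deadline — 2 years after May 19, 2020 — is May 19, 2022.
The period was tolled for 193 days by the pending related arbitration (January 21, 2022 to August 2, 2022), pushing the deadline to November 28, 2022.
Because the emergency suspension of filing deadlines ran from November 12, 2022 to November 22, 2023, the deadline is extended by 375 days to December 8, 2023.
None of the other events listed affects the running of the period under the stated rules.
Fontaine filed on November 26, 2023, before the December 8, 2023 deadline, so the action is timely.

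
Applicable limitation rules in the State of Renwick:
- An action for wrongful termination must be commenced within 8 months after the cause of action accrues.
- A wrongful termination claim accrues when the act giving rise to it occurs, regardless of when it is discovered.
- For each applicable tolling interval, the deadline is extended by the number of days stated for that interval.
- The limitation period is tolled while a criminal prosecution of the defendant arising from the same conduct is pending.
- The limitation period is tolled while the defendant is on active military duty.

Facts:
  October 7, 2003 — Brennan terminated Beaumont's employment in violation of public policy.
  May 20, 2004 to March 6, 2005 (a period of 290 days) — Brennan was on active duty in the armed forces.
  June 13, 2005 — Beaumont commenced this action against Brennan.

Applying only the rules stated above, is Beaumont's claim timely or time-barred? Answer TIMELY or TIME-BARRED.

The cause of action accrued on October 7, 2003, the date of the act.
Adding the 8 months base period to October 7, 2003 gives a deadline of June 7, 2004, before any tolling.
Because the defendant's active military service ran from May 20, 2004 to March 6, 2005, the deadline is extended by 290 days to March 24, 2005.
The June 13, 2005 filing falls after the March 24, 2005 deadline; the claim is time-barred.

TIME-BARRED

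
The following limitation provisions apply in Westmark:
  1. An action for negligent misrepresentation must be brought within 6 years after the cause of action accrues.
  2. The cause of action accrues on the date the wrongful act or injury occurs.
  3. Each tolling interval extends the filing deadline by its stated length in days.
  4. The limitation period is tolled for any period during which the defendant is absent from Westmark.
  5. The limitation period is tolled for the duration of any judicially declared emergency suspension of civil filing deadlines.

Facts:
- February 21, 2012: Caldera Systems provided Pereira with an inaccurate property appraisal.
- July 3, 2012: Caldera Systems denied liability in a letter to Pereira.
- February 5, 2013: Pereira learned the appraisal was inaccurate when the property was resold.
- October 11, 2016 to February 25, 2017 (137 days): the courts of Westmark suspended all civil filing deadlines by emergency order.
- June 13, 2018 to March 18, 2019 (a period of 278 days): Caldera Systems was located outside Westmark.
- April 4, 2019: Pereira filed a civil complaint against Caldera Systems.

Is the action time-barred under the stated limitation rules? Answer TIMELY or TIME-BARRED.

TIMELY

The claim accrued on February 21, 2012, when the wrongful act occurred; under the stated occurrence rule the February 5, 2013 discovery does not delay accrual.
6 years from February 21, 2012 is February 21, 2018.
Because the emergency suspension of filing deadlines ran from October 11, 2016 to February 25, 2017, the deadline is extended by 137 days to July 8, 2018.
The period was tolled for 278 days by the defendant's absence from the jurisdiction (June 13, 2018 to March 18, 2019), pushing the deadline to April 12, 2019.
None of the other events listed affects the running of the period under the stated rules.
Filing on April 4, 2019 beat the April 12, 2019 deadline — the action is timely.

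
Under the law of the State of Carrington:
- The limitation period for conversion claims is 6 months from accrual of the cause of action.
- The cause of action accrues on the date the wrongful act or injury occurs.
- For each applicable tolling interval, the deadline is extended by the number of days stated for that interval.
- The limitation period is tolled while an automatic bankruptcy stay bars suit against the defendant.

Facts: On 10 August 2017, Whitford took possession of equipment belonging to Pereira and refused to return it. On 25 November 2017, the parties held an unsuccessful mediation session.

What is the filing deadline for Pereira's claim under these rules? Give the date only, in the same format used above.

The limitation period began to run on 10 August 2017.
Adding the 6 months base period to 10 August 2017 gives a deadline of 10 February 2018, before any tolling.
Nothing else in the chronology tolls or restarts the period.

10 February 2018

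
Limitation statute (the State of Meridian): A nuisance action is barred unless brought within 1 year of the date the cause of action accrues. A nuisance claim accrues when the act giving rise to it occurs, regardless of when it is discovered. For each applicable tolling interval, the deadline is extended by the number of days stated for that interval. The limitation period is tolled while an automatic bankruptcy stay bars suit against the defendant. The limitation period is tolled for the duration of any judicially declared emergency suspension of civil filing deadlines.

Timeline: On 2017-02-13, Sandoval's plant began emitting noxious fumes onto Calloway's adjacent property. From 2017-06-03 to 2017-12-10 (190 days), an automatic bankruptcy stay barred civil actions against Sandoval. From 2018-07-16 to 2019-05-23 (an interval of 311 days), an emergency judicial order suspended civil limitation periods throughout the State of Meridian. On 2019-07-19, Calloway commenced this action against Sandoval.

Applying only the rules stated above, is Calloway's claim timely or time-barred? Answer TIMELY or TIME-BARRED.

TIME-BARRED

The cause of action accrued on 2017-02-13, the date of the act.
1 year from 2017-02-13 is 2018-02-13.
The automatic bankruptcy stay from 2017-06-03 to 2017-12-10 tolled the period for 190 days, extending the deadline to 2018-08-22.
Because the emergency suspension of filing deadlines ran from 2018-07-16 to 2019-05-23, the deadline is extended by 311 days to 2019-06-29.
Filing on 2019-07-19 missed the 2019-06-29 deadline — the action is time-barred.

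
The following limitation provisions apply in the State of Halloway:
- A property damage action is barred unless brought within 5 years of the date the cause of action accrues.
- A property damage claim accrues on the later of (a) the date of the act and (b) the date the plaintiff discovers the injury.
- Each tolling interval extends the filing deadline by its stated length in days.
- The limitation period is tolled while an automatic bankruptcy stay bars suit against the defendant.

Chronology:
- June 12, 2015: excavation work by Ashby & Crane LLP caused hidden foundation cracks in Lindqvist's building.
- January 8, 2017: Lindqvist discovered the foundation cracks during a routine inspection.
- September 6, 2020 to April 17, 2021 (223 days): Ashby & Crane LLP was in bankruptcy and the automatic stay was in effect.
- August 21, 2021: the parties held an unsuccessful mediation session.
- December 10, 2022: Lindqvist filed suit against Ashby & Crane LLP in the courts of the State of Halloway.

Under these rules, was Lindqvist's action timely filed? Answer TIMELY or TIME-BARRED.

The claim accrued on January 8, 2017 — the later of the June 12, 2015 act and the January 8, 2017 discovery.
5 years from January 8, 2017 is January 8, 2022.
The automatic bankruptcy stay from September 6, 2020 to April 17, 2021 tolled the period for 223 days, extending the deadline to August 19, 2022.
Nothing else in the chronology tolls or restarts the period.
Filing on December 10, 2022 missed the August 19, 2022 deadline — the action is time-barred.

TIME-BARRED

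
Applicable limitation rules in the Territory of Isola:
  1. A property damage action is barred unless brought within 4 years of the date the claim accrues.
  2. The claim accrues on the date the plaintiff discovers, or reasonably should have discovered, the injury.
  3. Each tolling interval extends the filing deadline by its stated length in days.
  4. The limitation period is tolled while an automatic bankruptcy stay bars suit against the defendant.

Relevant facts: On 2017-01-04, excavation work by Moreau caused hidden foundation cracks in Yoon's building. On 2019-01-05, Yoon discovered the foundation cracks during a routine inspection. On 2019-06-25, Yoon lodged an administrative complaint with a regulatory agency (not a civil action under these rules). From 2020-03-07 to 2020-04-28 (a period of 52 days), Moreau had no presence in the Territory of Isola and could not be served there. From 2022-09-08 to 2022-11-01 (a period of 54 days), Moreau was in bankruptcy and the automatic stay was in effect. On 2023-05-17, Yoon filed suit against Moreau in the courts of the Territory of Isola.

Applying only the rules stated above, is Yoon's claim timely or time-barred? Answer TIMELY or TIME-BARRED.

The claim did not accrue until Yoon discovered the injury on 2019-01-05; the 2017-01-04 act date does not start the clock under the stated rule.
The untolled deadline — 4 years after 2019-01-05 — is 2023-01-05.
The period was tolled for 54 days by the automatic bankruptcy stay (2022-09-08 to 2022-11-01), pushing the deadline to 2023-02-28.
The defendant's absence from the jurisdiction from 2020-03-07 to 2020-04-28 does not toll the period, because no stated rule makes the defendant's absence a tolling event.
The other events in the timeline have no effect on the limitation period under the stated rules.
Filing on 2023-05-17 missed the 2023-02-28 deadline — the action is time-barred.

TIME-BARRED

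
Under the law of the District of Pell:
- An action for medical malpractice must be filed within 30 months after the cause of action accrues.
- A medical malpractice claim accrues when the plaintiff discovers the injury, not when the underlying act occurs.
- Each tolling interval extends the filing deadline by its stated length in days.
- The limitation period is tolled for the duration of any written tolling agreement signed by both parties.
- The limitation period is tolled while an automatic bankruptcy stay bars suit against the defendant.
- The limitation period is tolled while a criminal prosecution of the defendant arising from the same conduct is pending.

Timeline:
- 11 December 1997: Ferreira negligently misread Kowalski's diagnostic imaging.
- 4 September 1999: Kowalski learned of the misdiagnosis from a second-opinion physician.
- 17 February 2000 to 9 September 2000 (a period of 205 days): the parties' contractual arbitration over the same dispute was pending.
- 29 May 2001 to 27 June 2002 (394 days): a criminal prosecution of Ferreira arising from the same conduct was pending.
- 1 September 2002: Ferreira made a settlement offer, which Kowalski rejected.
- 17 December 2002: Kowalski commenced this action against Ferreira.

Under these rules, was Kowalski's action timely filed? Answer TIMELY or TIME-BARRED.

Accrual is tied to discovery, so the period began on 4 September 1999 rather than on 11 December 1997 when the act occurred.
The untolled deadline — 30 months after 4 September 1999 — is 4 March 2002.
Because the pending criminal prosecution ran from 29 May 2001 to 27 June 2002, the deadline is extended by 394 days to 2 April 2003.
Although a pending arbitration ran from 17 February 2000 to 9 September 2000, the stated rules do not make that a tolling event, so it is disregarded.
None of the other events listed affects the running of the period under the stated rules.
The 17 December 2002 filing precedes the 2 April 2003 deadline; the claim is timely.

TIMELY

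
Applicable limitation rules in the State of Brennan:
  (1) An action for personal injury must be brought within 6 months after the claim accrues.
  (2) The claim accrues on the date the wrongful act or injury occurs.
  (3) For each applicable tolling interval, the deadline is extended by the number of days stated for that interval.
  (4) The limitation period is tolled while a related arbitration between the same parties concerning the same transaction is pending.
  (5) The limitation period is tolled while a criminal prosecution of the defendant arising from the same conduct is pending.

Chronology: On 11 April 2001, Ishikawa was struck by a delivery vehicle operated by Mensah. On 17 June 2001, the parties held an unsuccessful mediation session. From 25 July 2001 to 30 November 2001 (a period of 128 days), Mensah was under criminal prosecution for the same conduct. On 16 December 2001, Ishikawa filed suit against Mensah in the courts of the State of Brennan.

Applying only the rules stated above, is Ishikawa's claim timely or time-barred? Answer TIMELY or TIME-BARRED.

The claim accrued on 11 April 2001, the date of the act.
Adding the 6 months base period to 11 April 2001 gives a deadline of 11 October 2001, before any tolling.
Because the pending criminal prosecution ran from 25 July 2001 to 30 November 2001, the deadline is extended by 128 days to 16 February 2002.
The other events in the timeline have no effect on the limitation period under the stated rules.
Ishikawa filed on 16 December 2001, before the 16 February 2002 deadline, so the action is timely.

TIMELY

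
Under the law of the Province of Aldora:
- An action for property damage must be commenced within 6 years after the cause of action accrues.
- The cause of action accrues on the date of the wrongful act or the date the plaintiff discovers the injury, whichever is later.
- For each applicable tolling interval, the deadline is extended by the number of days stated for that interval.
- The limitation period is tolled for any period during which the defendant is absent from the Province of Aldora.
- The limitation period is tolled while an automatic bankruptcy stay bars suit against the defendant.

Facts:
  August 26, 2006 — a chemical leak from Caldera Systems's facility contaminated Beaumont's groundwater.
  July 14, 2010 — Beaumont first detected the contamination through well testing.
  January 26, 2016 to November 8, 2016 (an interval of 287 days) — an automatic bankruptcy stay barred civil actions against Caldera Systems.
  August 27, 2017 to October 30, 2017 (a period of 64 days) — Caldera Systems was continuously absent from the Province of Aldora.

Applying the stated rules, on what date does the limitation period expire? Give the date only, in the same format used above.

April 27, 2017

Taking the later of the act (August 26, 2006) and discovery (July 14, 2010), the claim accrued on July 14, 2010.
The untolled deadline — 6 years after July 14, 2010 — is July 14, 2016.
Because the automatic bankruptcy stay ran from January 26, 2016 to November 8, 2016, the deadline is extended by 287 days to April 27, 2017.
By the time the defendant's absence from the jurisdiction began on August 27, 2017, the limitation period had already expired on April 27, 2017; that interval cannot revive it.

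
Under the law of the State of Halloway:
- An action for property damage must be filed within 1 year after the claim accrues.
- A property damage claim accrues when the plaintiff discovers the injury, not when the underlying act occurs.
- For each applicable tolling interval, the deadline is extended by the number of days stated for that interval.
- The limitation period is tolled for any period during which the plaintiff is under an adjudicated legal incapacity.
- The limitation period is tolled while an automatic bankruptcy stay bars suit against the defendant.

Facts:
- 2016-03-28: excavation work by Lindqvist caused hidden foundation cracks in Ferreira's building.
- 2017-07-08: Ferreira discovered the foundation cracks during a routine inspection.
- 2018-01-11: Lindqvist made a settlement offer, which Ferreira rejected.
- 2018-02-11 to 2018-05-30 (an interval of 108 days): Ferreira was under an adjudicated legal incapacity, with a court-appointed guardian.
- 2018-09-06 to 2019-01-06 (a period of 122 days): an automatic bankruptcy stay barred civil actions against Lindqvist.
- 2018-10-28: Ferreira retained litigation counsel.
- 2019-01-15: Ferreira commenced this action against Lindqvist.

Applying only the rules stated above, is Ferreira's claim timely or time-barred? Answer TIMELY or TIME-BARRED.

Accrual is tied to discovery, so the period began on 2017-07-08 rather than on 2016-03-28 when the act occurred.
Adding the 1 year base period to 2017-07-08 gives a deadline of 2018-07-08, before any tolling.
The plaintiff's legal incapacity from 2018-02-11 to 2018-05-30 tolled the period for 108 days, extending the deadline to 2018-10-24.
The period was tolled for 122 days by the automatic bankruptcy stay (2018-09-06 to 2019-01-06), pushing the deadline to 2019-02-23.
The other events in the timeline have no effect on the limitation period under the stated rules.
Ferreira filed on 2019-01-15, before the 2019-02-23 deadline, so the action is timely.

TIMELY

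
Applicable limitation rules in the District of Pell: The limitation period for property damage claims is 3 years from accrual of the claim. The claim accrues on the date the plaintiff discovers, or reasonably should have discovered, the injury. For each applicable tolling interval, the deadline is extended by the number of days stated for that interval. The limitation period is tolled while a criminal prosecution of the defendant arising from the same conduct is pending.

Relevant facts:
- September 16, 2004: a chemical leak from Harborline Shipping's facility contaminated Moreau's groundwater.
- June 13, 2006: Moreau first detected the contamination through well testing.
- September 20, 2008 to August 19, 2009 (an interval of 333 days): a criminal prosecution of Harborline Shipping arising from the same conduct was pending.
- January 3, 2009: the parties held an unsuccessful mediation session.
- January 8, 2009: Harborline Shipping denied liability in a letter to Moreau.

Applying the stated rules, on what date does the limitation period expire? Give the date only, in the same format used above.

Accrual is tied to discovery, so the period began on June 13, 2006 rather than on September 16, 2004 when the act occurred.
Adding the 3 years base period to June 13, 2006 gives a deadline of June 13, 2009, before any tolling.
The pending criminal prosecution from September 20, 2008 to August 19, 2009 tolled the period for 333 days, extending the deadline to May 12, 2010.
The other events in the timeline have no effect on the limitation period under the stated rules.

May 12, 2010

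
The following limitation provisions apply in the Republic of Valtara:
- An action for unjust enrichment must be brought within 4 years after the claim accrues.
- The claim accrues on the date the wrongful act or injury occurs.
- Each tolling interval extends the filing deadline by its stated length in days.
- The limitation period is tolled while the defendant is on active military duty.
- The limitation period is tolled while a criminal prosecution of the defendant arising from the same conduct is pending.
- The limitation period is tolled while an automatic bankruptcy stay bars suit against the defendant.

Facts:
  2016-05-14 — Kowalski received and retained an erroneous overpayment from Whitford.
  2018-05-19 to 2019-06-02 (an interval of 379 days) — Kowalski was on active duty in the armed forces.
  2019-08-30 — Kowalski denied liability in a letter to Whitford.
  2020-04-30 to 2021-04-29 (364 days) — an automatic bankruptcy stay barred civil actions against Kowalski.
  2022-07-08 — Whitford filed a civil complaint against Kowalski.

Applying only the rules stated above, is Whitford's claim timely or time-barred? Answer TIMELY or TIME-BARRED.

TIME-BARRED

The claim accrued on 2016-05-14, when the wrongful act occurred.
4 years from 2016-05-14 is 2020-05-14.
The defendant's active military service from 2018-05-19 to 2019-06-02 tolled the period for 379 days, extending the deadline to 2021-05-28.
The automatic bankruptcy stay from 2020-04-30 to 2021-04-29 tolled the period for 364 days, extending the deadline to 2022-05-27.
None of the other events listed affects the running of the period under the stated rules.
Filing on 2022-07-08 missed the 2022-05-27 deadline — the action is time-barred.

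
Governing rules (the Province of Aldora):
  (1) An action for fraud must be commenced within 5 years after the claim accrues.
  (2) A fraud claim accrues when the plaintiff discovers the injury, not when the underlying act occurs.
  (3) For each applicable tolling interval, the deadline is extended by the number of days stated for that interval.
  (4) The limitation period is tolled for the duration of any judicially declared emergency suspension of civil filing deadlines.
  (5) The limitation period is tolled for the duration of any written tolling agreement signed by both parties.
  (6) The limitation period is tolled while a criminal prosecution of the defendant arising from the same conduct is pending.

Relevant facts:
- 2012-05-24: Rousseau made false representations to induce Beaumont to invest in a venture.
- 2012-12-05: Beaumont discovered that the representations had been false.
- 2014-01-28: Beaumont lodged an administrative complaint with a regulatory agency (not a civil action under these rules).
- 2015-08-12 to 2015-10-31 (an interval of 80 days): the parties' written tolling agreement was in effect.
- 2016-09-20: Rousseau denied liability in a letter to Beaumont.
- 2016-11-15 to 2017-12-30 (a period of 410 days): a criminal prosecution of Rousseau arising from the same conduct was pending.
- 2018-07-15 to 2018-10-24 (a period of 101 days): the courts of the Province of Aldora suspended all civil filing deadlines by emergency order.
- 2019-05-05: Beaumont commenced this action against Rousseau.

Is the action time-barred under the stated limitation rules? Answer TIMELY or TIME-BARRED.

TIMELY

Under the discovery rule, the claim accrued on 2012-12-05, when Beaumont discovered the injury — not on the 2012-05-24 date of the underlying act.
The untolled deadline — 5 years after 2012-12-05 — is 2017-12-05.
Because the written tolling agreement ran from 2015-08-12 to 2015-10-31, the deadline is extended by 80 days to 2018-02-23.
The period was tolled for 410 days by the pending criminal prosecution (2016-11-15 to 2017-12-30), pushing the deadline to 2019-04-09.
The emergency suspension of filing deadlines from 2018-07-15 to 2018-10-24 tolled the period for 101 days, extending the deadline to 2019-07-19.
None of the other events listed affects the running of the period under the stated rules.
Filing on 2019-05-05 beat the 2019-07-19 deadline — the action is timely.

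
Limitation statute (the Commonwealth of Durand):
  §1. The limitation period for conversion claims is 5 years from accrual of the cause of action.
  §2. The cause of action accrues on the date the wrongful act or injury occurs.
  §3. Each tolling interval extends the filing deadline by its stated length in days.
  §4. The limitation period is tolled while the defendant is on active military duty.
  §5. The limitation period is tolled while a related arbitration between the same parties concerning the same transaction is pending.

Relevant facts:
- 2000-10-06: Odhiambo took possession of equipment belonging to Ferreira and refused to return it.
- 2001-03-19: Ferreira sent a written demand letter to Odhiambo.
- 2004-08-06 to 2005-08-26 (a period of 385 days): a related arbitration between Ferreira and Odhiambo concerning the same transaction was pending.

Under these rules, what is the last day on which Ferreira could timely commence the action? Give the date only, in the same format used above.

The limitation period began to run on 2000-10-06.
The untolled deadline — 5 years after 2000-10-06 — is 2005-10-06.
The period was tolled for 385 days by the pending related arbitration (2004-08-06 to 2005-08-26), pushing the deadline to 2006-10-26.
The other events in the timeline have no effect on the limitation period under the stated rules.

2006-10-26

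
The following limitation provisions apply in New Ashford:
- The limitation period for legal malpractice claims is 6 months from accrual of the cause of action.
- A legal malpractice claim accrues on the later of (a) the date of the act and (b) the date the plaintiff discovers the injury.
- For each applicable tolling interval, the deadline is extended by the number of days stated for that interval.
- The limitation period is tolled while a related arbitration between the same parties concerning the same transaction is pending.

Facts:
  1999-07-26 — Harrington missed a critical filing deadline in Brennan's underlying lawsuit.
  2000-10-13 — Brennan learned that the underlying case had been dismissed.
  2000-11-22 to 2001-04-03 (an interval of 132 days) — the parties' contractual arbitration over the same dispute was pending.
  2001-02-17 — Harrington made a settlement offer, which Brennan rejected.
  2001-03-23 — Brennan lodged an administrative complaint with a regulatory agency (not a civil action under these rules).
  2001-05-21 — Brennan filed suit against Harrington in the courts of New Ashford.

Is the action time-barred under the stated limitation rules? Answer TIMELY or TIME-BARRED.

Because discovery on 2000-10-13 post-dates the 1999-07-26 act, accrual under the later-of rule falls on 2000-10-13.
The untolled deadline — 6 months after 2000-10-13 — is 2001-04-13.
The pending related arbitration from 2000-11-22 to 2001-04-03 tolled the period for 132 days, extending the deadline to 2001-08-23.
Nothing else in the chronology tolls or restarts the period.
Brennan filed on 2001-05-21, before the 2001-08-23 deadline, so the action is timely.

TIMELY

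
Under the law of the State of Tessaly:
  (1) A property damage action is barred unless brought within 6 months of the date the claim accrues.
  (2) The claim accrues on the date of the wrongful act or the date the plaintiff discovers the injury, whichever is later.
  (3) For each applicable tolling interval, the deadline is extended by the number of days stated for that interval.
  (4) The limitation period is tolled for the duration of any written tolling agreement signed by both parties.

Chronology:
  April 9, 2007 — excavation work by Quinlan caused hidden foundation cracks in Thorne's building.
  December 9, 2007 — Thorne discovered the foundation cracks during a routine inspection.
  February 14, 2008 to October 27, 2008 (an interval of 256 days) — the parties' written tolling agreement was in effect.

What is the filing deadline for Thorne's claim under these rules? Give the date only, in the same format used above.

February 20, 2009

Because discovery on December 9, 2007 post-dates the April 9, 2007 act, accrual under the later-of rule falls on December 9, 2007.
The untolled deadline — 6 months after December 9, 2007 — is June 9, 2008.
The period was tolled for 256 days by the written tolling agreement (February 14, 2008 to October 27, 2008), pushing the deadline to February 20, 2009.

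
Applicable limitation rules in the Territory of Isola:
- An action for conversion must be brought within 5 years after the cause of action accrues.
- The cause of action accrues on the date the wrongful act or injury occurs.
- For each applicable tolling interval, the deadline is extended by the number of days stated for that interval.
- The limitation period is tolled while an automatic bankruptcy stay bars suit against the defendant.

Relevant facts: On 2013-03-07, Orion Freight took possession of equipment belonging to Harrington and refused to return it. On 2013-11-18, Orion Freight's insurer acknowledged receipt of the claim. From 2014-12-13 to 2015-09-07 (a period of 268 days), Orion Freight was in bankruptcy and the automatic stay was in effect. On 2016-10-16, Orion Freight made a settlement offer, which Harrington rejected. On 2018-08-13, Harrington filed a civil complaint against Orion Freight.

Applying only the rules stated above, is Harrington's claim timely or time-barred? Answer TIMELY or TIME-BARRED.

TIMELY

The limitation period began to run on 2013-03-07.
5 years from 2013-03-07 is 2018-03-07.
Because the automatic bankruptcy stay ran from 2014-12-13 to 2015-09-07, the deadline is extended by 268 days to 2018-11-30.
Nothing else in the chronology tolls or restarts the period.
Filing on 2018-08-13 beat the 2018-11-30 deadline — the action is timely.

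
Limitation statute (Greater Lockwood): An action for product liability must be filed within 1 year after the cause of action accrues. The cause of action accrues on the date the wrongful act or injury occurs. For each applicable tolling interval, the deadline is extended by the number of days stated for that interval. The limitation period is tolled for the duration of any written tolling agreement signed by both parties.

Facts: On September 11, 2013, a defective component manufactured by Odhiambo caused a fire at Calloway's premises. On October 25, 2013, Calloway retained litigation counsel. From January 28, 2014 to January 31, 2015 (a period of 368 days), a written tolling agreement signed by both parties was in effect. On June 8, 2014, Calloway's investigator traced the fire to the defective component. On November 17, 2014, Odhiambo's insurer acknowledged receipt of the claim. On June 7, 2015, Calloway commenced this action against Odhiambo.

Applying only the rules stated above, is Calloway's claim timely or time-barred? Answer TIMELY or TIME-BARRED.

Accrual is governed by the date of the act, so the period began to run on September 11, 2013; the later discovery on June 8, 2014 is irrelevant under the stated rule.
1 year from September 11, 2013 is September 11, 2014.
The period was tolled for 368 days by the written tolling agreement (January 28, 2014 to January 31, 2015), pushing the deadline to September 14, 2015.
The other events in the timeline have no effect on the limitation period under the stated rules.
Filing on June 7, 2015 beat the September 14, 2015 deadline — the action is timely.

TIMELY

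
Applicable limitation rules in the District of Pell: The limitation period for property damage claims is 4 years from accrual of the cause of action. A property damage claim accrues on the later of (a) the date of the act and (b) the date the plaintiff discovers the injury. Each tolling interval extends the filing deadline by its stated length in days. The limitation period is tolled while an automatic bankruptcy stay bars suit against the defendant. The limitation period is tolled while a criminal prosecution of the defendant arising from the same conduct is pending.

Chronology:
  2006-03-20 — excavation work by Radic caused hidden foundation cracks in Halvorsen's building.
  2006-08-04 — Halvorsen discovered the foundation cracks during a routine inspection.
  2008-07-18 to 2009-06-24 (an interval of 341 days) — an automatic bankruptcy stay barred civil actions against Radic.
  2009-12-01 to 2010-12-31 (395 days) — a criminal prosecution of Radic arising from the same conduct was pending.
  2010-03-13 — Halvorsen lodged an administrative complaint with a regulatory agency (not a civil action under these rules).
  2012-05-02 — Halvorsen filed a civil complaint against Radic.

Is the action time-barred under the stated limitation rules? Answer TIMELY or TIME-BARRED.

TIMELY

Taking the later of the act (2006-03-20) and discovery (2006-08-04), the claim accrued on 2006-08-04.
Adding the 4 years base period to 2006-08-04 gives a deadline of 2010-08-04, before any tolling.
Because the automatic bankruptcy stay ran from 2008-07-18 to 2009-06-24, the deadline is extended by 341 days to 2011-07-11.
The pending criminal prosecution from 2009-12-01 to 2010-12-31 tolled the period for 395 days, extending the deadline to 2012-08-09.
None of the other events listed affects the running of the period under the stated rules.
The 2012-05-02 filing precedes the 2012-08-09 deadline; the claim is timely.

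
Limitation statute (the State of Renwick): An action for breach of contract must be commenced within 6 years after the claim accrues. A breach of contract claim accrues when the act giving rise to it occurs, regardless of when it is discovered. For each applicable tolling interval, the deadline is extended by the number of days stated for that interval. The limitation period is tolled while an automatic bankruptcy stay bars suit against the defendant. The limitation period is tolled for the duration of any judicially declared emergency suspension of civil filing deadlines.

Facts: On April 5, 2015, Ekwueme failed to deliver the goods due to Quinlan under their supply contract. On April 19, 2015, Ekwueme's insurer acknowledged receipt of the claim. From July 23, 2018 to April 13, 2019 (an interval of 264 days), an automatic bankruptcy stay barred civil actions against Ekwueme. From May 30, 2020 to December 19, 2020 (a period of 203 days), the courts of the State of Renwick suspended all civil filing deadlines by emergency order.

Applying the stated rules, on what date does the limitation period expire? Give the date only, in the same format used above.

The claim accrued on April 5, 2015, when the wrongful act occurred.
Adding the 6 years base period to April 5, 2015 gives a deadline of April 5, 2021, before any tolling.
Because the automatic bankruptcy stay ran from July 23, 2018 to April 13, 2019, the deadline is extended by 264 days to December 25, 2021.
Because the emergency suspension of filing deadlines ran from May 30, 2020 to December 19, 2020, the deadline is extended by 203 days to July 16, 2022.
The other events in the timeline have no effect on the limitation period under the stated rules.

July 16, 2022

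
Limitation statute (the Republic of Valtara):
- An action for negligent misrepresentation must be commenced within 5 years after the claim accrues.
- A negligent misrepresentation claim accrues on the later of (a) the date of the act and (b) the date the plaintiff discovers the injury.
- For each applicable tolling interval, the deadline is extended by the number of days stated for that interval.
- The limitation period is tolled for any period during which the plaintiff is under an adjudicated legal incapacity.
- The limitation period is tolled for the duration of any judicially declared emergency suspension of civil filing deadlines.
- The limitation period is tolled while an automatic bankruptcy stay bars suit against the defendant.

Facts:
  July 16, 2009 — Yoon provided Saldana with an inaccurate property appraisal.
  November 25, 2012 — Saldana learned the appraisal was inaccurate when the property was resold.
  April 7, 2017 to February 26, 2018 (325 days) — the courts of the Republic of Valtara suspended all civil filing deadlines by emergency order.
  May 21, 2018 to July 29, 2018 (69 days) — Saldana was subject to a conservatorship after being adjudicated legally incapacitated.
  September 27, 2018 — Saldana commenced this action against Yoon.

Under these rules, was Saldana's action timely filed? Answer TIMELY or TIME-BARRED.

Because discovery on November 25, 2012 post-dates the July 16, 2009 act, accrual under the later-of rule falls on November 25, 2012.
The untolled deadline — 5 years after November 25, 2012 — is November 25, 2017.
The emergency suspension of filing deadlines from April 7, 2017 to February 26, 2018 tolled the period for 325 days, extending the deadline to October 16, 2018.
Because the plaintiff's legal incapacity ran from May 21, 2018 to July 29, 2018, the deadline is extended by 69 days to December 24, 2018.
Saldana filed on September 27, 2018, before the December 24, 2018 deadline, so the action is timely.

TIMELY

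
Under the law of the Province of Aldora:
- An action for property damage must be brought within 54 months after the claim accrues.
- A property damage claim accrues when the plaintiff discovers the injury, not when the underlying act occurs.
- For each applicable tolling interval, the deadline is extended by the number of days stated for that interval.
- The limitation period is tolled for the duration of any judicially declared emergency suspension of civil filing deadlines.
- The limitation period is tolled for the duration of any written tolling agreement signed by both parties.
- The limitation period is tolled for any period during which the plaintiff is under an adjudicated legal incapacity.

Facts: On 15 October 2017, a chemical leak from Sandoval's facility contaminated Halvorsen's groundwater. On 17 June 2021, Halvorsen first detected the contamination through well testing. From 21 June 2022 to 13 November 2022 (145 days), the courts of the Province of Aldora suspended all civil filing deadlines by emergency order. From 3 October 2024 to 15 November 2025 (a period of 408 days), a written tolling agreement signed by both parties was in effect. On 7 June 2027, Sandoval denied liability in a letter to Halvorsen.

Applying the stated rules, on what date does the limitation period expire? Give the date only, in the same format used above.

23 June 2027

Accrual is tied to discovery, so the period began on 17 June 2021 rather than on 15 October 2017 when the act occurred.
Adding the 54 months base period to 17 June 2021 gives a deadline of 17 December 2025, before any tolling.
The period was tolled for 145 days by the emergency suspension of filing deadlines (21 June 2022 to 13 November 2022), pushing the deadline to 11 May 2026.
Because the written tolling agreement ran from 3 October 2024 to 15 November 2025, the deadline is extended by 408 days to 23 June 2027.
Nothing else in the chronology tolls or restarts the period.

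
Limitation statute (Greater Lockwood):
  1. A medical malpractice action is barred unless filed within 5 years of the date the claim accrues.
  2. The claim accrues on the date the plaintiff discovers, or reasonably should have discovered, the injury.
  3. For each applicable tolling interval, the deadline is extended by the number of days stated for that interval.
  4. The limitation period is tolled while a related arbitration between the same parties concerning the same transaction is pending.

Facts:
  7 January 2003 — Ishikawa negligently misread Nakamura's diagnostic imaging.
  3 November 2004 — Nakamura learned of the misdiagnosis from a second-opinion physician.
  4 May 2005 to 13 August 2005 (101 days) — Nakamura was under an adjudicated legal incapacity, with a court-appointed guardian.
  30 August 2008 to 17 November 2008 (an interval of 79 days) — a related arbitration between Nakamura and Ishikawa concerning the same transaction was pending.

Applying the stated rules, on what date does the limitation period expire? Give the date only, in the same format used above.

Accrual is tied to discovery, so the period began on 3 November 2004 rather than on 7 January 2003 when the act occurred.
5 years from 3 November 2004 is 3 November 2009.
Because the pending related arbitration ran from 30 August 2008 to 17 November 2008, the deadline is extended by 79 days to 21 January 2010.
The plaintiff's legal incapacity from 4 May 2005 to 13 August 2005 does not toll the period, because no stated rule makes the plaintiff's incapacity a tolling event.

21 January 2010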